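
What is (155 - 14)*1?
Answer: 141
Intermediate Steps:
(155 - 14)*1 = 141*1 = 141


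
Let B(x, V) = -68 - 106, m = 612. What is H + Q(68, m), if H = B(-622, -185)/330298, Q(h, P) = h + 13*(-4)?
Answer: 2642297/165149 ≈ 15.999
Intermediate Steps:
B(x, V) = -174
Q(h, P) = -52 + h (Q(h, P) = h - 52 = -52 + h)
H = -87/165149 (H = -174/330298 = -174*1/330298 = -87/165149 ≈ -0.00052680)
H + Q(68, m) = -87/165149 + (-52 + 68) = -87/165149 + 16 = 2642297/165149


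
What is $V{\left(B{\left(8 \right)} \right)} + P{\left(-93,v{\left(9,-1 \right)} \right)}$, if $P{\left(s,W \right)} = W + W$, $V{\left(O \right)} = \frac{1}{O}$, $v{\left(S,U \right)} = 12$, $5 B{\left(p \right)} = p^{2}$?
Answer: $\frac{1541}{64} \approx 24.078$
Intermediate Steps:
$B{\left(p \right)} = \frac{p^{2}}{5}$
$P{\left(s,W \right)} = 2 W$
$V{\left(B{\left(8 \right)} \right)} + P{\left(-93,v{\left(9,-1 \right)} \right)} = \frac{1}{\frac{1}{5} \cdot 8^{2}} + 2 \cdot 12 = \frac{1}{\frac{1}{5} \cdot 64} + 24 = \frac{1}{\frac{64}{5}} + 24 = \frac{5}{64} + 24 = \frac{1541}{64}$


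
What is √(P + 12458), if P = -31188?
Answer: I*√18730 ≈ 136.86*I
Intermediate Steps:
√(P + 12458) = √(-31188 + 12458) = √(-18730) = I*√18730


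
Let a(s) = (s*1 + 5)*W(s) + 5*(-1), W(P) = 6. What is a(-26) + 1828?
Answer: 1697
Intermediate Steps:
a(s) = 25 + 6*s (a(s) = (s*1 + 5)*6 + 5*(-1) = (s + 5)*6 - 5 = (5 + s)*6 - 5 = (30 + 6*s) - 5 = 25 + 6*s)
a(-26) + 1828 = (25 + 6*(-26)) + 1828 = (25 - 156) + 1828 = -131 + 1828 = 1697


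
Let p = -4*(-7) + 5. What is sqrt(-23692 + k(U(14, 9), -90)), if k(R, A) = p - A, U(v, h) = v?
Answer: 7*I*sqrt(481) ≈ 153.52*I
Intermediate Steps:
p = 33 (p = 28 + 5 = 33)
k(R, A) = 33 - A
sqrt(-23692 + k(U(14, 9), -90)) = sqrt(-23692 + (33 - 1*(-90))) = sqrt(-23692 + (33 + 90)) = sqrt(-23692 + 123) = sqrt(-23569) = 7*I*sqrt(481)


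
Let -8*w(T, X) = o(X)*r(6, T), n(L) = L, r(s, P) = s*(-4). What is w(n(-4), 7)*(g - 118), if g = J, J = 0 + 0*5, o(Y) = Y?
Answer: -2478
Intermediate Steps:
r(s, P) = -4*s
w(T, X) = 3*X (w(T, X) = -X*(-4*6)/8 = -X*(-24)/8 = -(-3)*X = 3*X)
J = 0 (J = 0 + 0 = 0)
g = 0
w(n(-4), 7)*(g - 118) = (3*7)*(0 - 118) = 21*(-118) = -2478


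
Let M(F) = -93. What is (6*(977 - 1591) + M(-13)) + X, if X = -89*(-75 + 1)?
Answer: 2809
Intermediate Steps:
X = 6586 (X = -89*(-74) = 6586)
(6*(977 - 1591) + M(-13)) + X = (6*(977 - 1591) - 93) + 6586 = (6*(-614) - 93) + 6586 = (-3684 - 93) + 6586 = -3777 + 6586 = 2809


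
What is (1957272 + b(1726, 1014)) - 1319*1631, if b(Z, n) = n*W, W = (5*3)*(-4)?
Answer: -254857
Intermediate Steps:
W = -60 (W = 15*(-4) = -60)
b(Z, n) = -60*n (b(Z, n) = n*(-60) = -60*n)
(1957272 + b(1726, 1014)) - 1319*1631 = (1957272 - 60*1014) - 1319*1631 = (1957272 - 60840) - 2151289 = 1896432 - 2151289 = -254857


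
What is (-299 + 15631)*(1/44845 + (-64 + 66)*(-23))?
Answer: -31627907508/44845 ≈ -7.0527e+5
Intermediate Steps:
(-299 + 15631)*(1/44845 + (-64 + 66)*(-23)) = 15332*(1/44845 + 2*(-23)) = 15332*(1/44845 - 46) = 15332*(-2062869/44845) = -31627907508/44845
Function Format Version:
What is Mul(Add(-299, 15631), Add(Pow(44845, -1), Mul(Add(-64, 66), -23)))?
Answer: Rational(-31627907508, 44845) ≈ -7.0527e+5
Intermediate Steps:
Mul(Add(-299, 15631), Add(Pow(44845, -1), Mul(Add(-64, 66), -23))) = Mul(15332, Add(Rational(1, 44845), Mul(2, -23))) = Mul(15332, Add(Rational(1, 44845), -46)) = Mul(15332, Rational(-2062869, 44845)) = Rational(-31627907508, 44845)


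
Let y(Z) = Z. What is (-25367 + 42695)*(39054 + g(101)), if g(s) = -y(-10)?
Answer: 676900992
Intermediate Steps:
g(s) = 10 (g(s) = -1*(-10) = 10)
(-25367 + 42695)*(39054 + g(101)) = (-25367 + 42695)*(39054 + 10) = 17328*39064 = 676900992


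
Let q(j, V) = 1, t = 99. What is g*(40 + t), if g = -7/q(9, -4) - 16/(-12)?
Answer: -2363/3 ≈ -787.67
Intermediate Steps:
g = -17/3 (g = -7/1 - 16/(-12) = -7*1 - 16*(-1/12) = -7 + 4/3 = -17/3 ≈ -5.6667)
g*(40 + t) = -17*(40 + 99)/3 = -17/3*139 = -2363/3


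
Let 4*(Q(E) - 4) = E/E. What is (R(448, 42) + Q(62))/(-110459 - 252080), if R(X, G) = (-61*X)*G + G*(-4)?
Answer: 4591759/1450156 ≈ 3.1664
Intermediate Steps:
R(X, G) = -4*G - 61*G*X (R(X, G) = -61*G*X - 4*G = -4*G - 61*G*X)
Q(E) = 17/4 (Q(E) = 4 + (E/E)/4 = 4 + (¼)*1 = 4 + ¼ = 17/4)
(R(448, 42) + Q(62))/(-110459 - 252080) = (-1*42*(4 + 61*448) + 17/4)/(-110459 - 252080) = (-1*42*(4 + 27328) + 17/4)/(-362539) = (-1*42*27332 + 17/4)*(-1/362539) = (-1147944 + 17/4)*(-1/362539) = -4591759/4*(-1/362539) = 4591759/1450156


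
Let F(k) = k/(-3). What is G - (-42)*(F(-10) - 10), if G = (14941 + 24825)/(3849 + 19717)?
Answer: -3279357/11783 ≈ -278.31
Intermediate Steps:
F(k) = -k/3 (F(k) = k*(-⅓) = -k/3)
G = 19883/11783 (G = 39766/23566 = 39766*(1/23566) = 19883/11783 ≈ 1.6874)
G - (-42)*(F(-10) - 10) = 19883/11783 - (-42)*(-⅓*(-10) - 10) = 19883/11783 - (-42)*(10/3 - 10) = 19883/11783 - (-42)*(-20)/3 = 19883/11783 - 1*280 = 19883/11783 - 280 = -3279357/11783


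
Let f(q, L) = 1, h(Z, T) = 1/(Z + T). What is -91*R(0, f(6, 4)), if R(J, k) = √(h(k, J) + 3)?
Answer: -182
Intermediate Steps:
h(Z, T) = 1/(T + Z)
R(J, k) = √(3 + 1/(J + k)) (R(J, k) = √(1/(J + k) + 3) = √(3 + 1/(J + k)))
-91*R(0, f(6, 4)) = -91*√(1 + 3*0 + 3*1)/√(0 + 1) = -91*√(1 + 0 + 3) = -91*√(1*4) = -91*√4 = -91*2 = -182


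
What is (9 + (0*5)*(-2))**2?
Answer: 81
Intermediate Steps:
(9 + (0*5)*(-2))**2 = (9 + 0*(-2))**2 = (9 + 0)**2 = 9**2 = 81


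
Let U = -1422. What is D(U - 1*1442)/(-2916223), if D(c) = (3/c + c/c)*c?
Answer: 2861/2916223 ≈ 0.00098106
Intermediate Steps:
D(c) = c*(1 + 3/c) (D(c) = (3/c + 1)*c = (1 + 3/c)*c = c*(1 + 3/c))
D(U - 1*1442)/(-2916223) = (3 + (-1422 - 1*1442))/(-2916223) = (3 + (-1422 - 1442))*(-1/2916223) = (3 - 2864)*(-1/2916223) = -2861*(-1/2916223) = 2861/2916223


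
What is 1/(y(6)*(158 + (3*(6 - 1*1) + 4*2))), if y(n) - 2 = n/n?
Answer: 1/543 ≈ 0.0018416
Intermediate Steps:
y(n) = 3 (y(n) = 2 + n/n = 2 + 1 = 3)
1/(y(6)*(158 + (3*(6 - 1*1) + 4*2))) = 1/(3*(158 + (3*(6 - 1*1) + 4*2))) = 1/(3*(158 + (3*(6 - 1) + 8))) = 1/(3*(158 + (3*5 + 8))) = 1/(3*(158 + (15 + 8))) = 1/(3*(158 + 23)) = 1/(3*181) = 1/543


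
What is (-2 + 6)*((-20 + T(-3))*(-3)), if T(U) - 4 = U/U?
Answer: 180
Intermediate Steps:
T(U) = 5 (T(U) = 4 + U/U = 4 + 1 = 5)
(-2 + 6)*((-20 + T(-3))*(-3)) = (-2 + 6)*((-20 + 5)*(-3)) = 4*(-15*(-3)) = 4*45 = 180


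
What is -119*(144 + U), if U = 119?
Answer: -31297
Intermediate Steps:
-119*(144 + U) = -119*(144 + 119) = -119*263 = -31297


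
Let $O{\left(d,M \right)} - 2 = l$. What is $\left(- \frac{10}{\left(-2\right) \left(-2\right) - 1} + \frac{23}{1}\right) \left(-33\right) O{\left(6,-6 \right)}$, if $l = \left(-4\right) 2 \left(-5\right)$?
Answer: $-27258$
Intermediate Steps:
$l = 40$ ($l = \left(-8\right) \left(-5\right) = 40$)
$O{\left(d,M \right)} = 42$ ($O{\left(d,M \right)} = 2 + 40 = 42$)
$\left(- \frac{10}{\left(-2\right) \left(-2\right) - 1} + \frac{23}{1}\right) \left(-33\right) O{\left(6,-6 \right)} = \left(- \frac{10}{\left(-2\right) \left(-2\right) - 1} + \frac{23}{1}\right) \left(-33\right) 42 = \left(- \frac{10}{4 - 1} + 23 \cdot 1\right) \left(-33\right) 42 = \left(- \frac{10}{3} + 23\right) \left(-33\right) 42 = \frac{59}{3} \left(-33\right) 42 = \left(-649\right) 42 = -27258$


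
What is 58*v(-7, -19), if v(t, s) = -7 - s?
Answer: 696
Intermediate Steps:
58*v(-7, -19) = 58*(-7 - 1*(-19)) = 58*(-7 + 19) = 58*12 = 696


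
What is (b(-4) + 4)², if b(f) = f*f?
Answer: 400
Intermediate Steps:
b(f) = f²
(b(-4) + 4)² = ((-4)² + 4)² = (16 + 4)² = 20² = 400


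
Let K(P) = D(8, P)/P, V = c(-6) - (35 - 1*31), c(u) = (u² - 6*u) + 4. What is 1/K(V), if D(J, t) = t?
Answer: 1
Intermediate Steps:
c(u) = 4 + u² - 6*u
V = 72 (V = (4 + (-6)² - 6*(-6)) - (35 - 1*31) = (4 + 36 + 36) - (35 - 31) = 76 - 1*4 = 76 - 4 = 72)
K(P) = 1 (K(P) = P/P = 1)
1/K(V) = 1/1 = 1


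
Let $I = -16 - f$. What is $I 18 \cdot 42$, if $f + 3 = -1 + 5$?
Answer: $-12852$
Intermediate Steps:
$f = 1$ ($f = -3 + \left(-1 + 5\right) = -3 + 4 = 1$)
$I = -17$ ($I = -16 - 1 = -17$)
$I 18 \cdot 42 = \left(-17\right) 18 \cdot 42 = \left(-306\right) 42 = -12852$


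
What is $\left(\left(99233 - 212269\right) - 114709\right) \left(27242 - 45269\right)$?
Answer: $4105559115$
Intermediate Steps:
$\left(\left(99233 - 212269\right) - 114709\right) \left(27242 - 45269\right) = \left(\left(99233 - 212269\right) - 114709\right) \left(-18027\right) = \left(-113036 - 114709\right) \left(-18027\right) = \left(-227745\right) \left(-18027\right) = 4105559115$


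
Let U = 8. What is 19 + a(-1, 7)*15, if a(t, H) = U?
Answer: 139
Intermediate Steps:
a(t, H) = 8
19 + a(-1, 7)*15 = 19 + 8*15 = 19 + 120 = 139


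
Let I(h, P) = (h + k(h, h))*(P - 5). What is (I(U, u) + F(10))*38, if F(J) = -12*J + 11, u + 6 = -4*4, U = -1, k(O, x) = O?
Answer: -2090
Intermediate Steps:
u = -22 (u = -6 - 4*4 = -6 - 16 = -22)
F(J) = 11 - 12*J
I(h, P) = 2*h*(-5 + P) (I(h, P) = (h + h)*(P - 5) = (2*h)*(-5 + P) = 2*h*(-5 + P))
(I(U, u) + F(10))*38 = (2*(-1)*(-5 - 22) + (11 - 12*10))*38 = (2*(-1)*(-27) + (11 - 120))*38 = (54 - 109)*38 = -55*38 = -2090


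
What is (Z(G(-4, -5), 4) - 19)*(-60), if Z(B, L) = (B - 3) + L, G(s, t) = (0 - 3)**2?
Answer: 540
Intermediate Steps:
G(s, t) = 9 (G(s, t) = (-3)**2 = 9)
Z(B, L) = -3 + B + L (Z(B, L) = (-3 + B) + L = -3 + B + L)
(Z(G(-4, -5), 4) - 19)*(-60) = ((-3 + 9 + 4) - 19)*(-60) = (10 - 19)*(-60) = -9*(-60) = 540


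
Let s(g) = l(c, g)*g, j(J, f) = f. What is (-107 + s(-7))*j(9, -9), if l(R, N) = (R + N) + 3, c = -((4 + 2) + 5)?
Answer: 18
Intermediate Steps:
c = -11 (c = -(6 + 5) = -1*11 = -11)
l(R, N) = 3 + N + R (l(R, N) = (N + R) + 3 = 3 + N + R)
s(g) = g*(-8 + g) (s(g) = (3 + g - 11)*g = (-8 + g)*g = g*(-8 + g))
(-107 + s(-7))*j(9, -9) = (-107 - 7*(-8 - 7))*(-9) = (-107 - 7*(-15))*(-9) = (-107 + 105)*(-9) = -2*(-9) = 18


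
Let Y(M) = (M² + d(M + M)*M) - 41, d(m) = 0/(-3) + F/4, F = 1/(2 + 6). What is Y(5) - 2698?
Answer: -86843/32 ≈ -2713.8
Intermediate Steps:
F = ⅛ (F = 1/8 = ⅛ ≈ 0.12500)
d(m) = 1/32 (d(m) = 0/(-3) + (⅛)/4 = 0*(-⅓) + (⅛)*(¼) = 0 + 1/32 = 1/32)
Y(M) = -41 + M² + M/32 (Y(M) = (M² + M/32) - 41 = -41 + M² + M/32)
Y(5) - 2698 = (-41 + 5² + (1/32)*5) - 2698 = (-41 + 25 + 5/32) - 2698 = -507/32 - 2698 = -86843/32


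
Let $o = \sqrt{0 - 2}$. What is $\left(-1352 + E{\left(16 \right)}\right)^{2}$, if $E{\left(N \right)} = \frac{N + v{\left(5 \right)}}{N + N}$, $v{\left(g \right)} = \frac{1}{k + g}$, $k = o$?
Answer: $\frac{- 43018526113 i + 18703808544 \sqrt{2}}{1024 \left(- 23 i + 10 \sqrt{2}\right)} \approx 1.8265 \cdot 10^{6} + 4.4241 i$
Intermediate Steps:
$o = i \sqrt{2}$ ($o = \sqrt{-2} = i \sqrt{2} \approx 1.4142 i$)
$k = i \sqrt{2} \approx 1.4142 i$
$v{\left(g \right)} = \frac{1}{g + i \sqrt{2}}$ ($v{\left(g \right)} = \frac{1}{i \sqrt{2} + g} = \frac{1}{g + i \sqrt{2}}$)
$E{\left(N \right)} = \frac{N + \frac{1}{5 + i \sqrt{2}}}{2 N}$ ($E{\left(N \right)} = \frac{N + \frac{1}{5 + i \sqrt{2}}}{N + N} = \frac{N + \frac{1}{5 + i \sqrt{2}}}{2 N}$)
$\left(-1352 + E{\left(16 \right)}\right)^{2} = \left(-1352 + \frac{1 + 16 \left(5 + i \sqrt{2}\right)}{2 \cdot 16 \left(5 + i \sqrt{2}\right)}\right)^{2} = \left(-1352 + \frac{1}{2} \cdot \frac{1}{16} \frac{1}{5 + i \sqrt{2}} \left(1 + \left(80 + 16 i \sqrt{2}\right)\right)\right)^{2} = \left(-1352 + \frac{1}{2} \cdot \frac{1}{16} \frac{1}{5 + i \sqrt{2}} \left(81 + 16 i \sqrt{2}\right)\right)^{2} = \left(-1352 + \frac{81 + 16 i \sqrt{2}}{32 \left(5 + i \sqrt{2}\right)}\right)^{2}$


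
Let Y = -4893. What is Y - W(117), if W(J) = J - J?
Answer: -4893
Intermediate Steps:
W(J) = 0
Y - W(117) = -4893 - 1*0 = -4893 + 0 = -4893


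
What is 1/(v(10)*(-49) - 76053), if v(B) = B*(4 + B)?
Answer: -1/82913 ≈ -1.2061e-5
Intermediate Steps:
1/(v(10)*(-49) - 76053) = 1/((10*(4 + 10))*(-49) - 76053) = 1/((10*14)*(-49) - 76053) = 1/(140*(-49) - 76053) = 1/(-6860 - 76053) = 1/(-82913) = -1/82913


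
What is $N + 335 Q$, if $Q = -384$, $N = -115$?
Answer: $-128755$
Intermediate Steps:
$N + 335 Q = -115 + 335 \left(-384\right) = -115 - 128640 = -128755$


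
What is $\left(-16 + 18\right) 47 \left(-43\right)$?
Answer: $-4042$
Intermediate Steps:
$\left(-16 + 18\right) 47 \left(-43\right) = 2 \cdot 47 \left(-43\right) = 94 \left(-43\right) = -4042$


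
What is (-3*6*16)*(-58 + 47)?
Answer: 3168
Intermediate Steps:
(-3*6*16)*(-58 + 47) = -18*16*(-11) = -288*(-11) = 3168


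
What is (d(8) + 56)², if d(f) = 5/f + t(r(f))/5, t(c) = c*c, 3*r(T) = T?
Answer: 436684609/129600 ≈ 3369.5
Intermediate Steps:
r(T) = T/3
t(c) = c²
d(f) = 5/f + f²/45 (d(f) = 5/f + (f/3)²/5 = 5/f + (f²/9)*(⅕) = 5/f + f²/45)
(d(8) + 56)² = ((1/45)*(225 + 8³)/8 + 56)² = ((1/45)*(⅛)*(225 + 512) + 56)² = ((1/45)*(⅛)*737 + 56)² = (737/360 + 56)² = (20897/360)² = 436684609/129600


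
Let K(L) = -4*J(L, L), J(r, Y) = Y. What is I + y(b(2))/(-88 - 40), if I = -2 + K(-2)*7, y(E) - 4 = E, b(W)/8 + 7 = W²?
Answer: 1733/32 ≈ 54.156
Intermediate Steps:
b(W) = -56 + 8*W²
K(L) = -4*L
y(E) = 4 + E
I = 54 (I = -2 - 4*(-2)*7 = -2 + 8*7 = -2 + 56 = 54)
I + y(b(2))/(-88 - 40) = 54 + (4 + (-56 + 8*2²))/(-88 - 40) = 54 + (4 + (-56 + 8*4))/(-128) = 54 - (4 + (-56 + 32))/128 = 54 - (4 - 24)/128 = 54 - 1/128*(-20) = 54 + 5/32 = 1733/32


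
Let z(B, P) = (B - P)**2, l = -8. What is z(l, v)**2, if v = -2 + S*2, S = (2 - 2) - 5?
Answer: 256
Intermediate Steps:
S = -5 (S = 0 - 5 = -5)
v = -12 (v = -2 - 5*2 = -2 - 10 = -12)
z(l, v)**2 = ((-8 - 1*(-12))**2)**2 = ((-8 + 12)**2)**2 = (4**2)**2 = 16**2 = 256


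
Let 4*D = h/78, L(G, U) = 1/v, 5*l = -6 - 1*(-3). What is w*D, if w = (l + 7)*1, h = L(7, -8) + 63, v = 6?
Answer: 758/585 ≈ 1.2957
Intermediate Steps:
l = -⅗ (l = (-6 - 1*(-3))/5 = (-6 + 3)/5 = (⅕)*(-3) = -⅗ ≈ -0.60000)
L(G, U) = ⅙ (L(G, U) = 1/6 = ⅙)
h = 379/6 (h = ⅙ + 63 = 379/6 ≈ 63.167)
w = 32/5 (w = (-⅗ + 7)*1 = (32/5)*1 = 32/5 ≈ 6.4000)
D = 379/1872 (D = ((379/6)/78)/4 = ((379/6)*(1/78))/4 = (¼)*(379/468) = 379/1872 ≈ 0.20246)
w*D = (32/5)*(379/1872) = 758/585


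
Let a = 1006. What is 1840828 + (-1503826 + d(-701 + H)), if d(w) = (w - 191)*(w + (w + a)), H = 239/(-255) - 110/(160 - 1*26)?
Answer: 202597968084938/291897225 ≈ 6.9407e+5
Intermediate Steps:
H = -30038/17085 (H = 239*(-1/255) - 110/(160 - 26) = -239/255 - 110/134 = -239/255 - 110*1/134 = -239/255 - 55/67 = -30038/17085 ≈ -1.7582)
d(w) = (-191 + w)*(1006 + 2*w) (d(w) = (w - 191)*(w + (w + 1006)) = (-191 + w)*(w + (1006 + w)) = (-191 + w)*(1006 + 2*w))
1840828 + (-1503826 + d(-701 + H)) = 1840828 + (-1503826 + (-192146 + 2*(-701 - 30038/17085)**2 + 624*(-701 - 30038/17085))) = 1840828 + (-1503826 + (-192146 + 2*(-12006623/17085)**2 + 624*(-12006623/17085))) = 1840828 + (-1503826 + (-192146 + 2*(144158995864129/291897225) - 2497377584/5695)) = 1840828 + (-1503826 + (-192146 + 288317991728258/291897225 - 2497377584/5695)) = 1840828 + (-1503826 + 104228019465488/291897225) = 1840828 - 334734616817362/291897225 = 202597968084938/291897225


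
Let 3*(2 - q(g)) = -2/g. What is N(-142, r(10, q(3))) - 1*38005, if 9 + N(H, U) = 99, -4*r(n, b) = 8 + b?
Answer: -37915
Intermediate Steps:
q(g) = 2 + 2/(3*g) (q(g) = 2 - (-2)/(3*g) = 2 + 2/(3*g))
r(n, b) = -2 - b/4 (r(n, b) = -(8 + b)/4 = -2 - b/4)
N(H, U) = 90 (N(H, U) = -9 + 99 = 90)
N(-142, r(10, q(3))) - 1*38005 = 90 - 1*38005 = 90 - 38005 = -37915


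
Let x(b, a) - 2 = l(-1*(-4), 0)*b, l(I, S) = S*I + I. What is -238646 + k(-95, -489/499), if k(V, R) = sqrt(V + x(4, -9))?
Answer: -238646 + I*sqrt(77) ≈ -2.3865e+5 + 8.775*I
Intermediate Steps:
l(I, S) = I + I*S (l(I, S) = I*S + I = I + I*S)
x(b, a) = 2 + 4*b (x(b, a) = 2 + ((-1*(-4))*(1 + 0))*b = 2 + (4*1)*b = 2 + 4*b)
k(V, R) = sqrt(18 + V) (k(V, R) = sqrt(V + (2 + 4*4)) = sqrt(V + (2 + 16)) = sqrt(V + 18) = sqrt(18 + V))
-238646 + k(-95, -489/499) = -238646 + sqrt(18 - 95) = -238646 + sqrt(-77) = -238646 + I*sqrt(77)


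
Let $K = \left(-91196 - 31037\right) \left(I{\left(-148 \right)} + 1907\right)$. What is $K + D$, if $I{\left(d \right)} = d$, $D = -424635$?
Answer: $-215432482$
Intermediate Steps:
$K = -215007847$ ($K = \left(-91196 - 31037\right) \left(-148 + 1907\right) = \left(-122233\right) 1759 = -215007847$)
$K + D = -215007847 - 424635 = -215432482$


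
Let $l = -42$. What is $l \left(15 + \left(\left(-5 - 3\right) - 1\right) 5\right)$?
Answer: $1260$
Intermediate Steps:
$l \left(15 + \left(\left(-5 - 3\right) - 1\right) 5\right) = - 42 \left(15 + \left(\left(-5 - 3\right) - 1\right) 5\right) = - 42 \left(15 + \left(-8 - 1\right) 5\right) = - 42 \left(15 - 45\right) = \left(-42\right) \left(-30\right) = 1260$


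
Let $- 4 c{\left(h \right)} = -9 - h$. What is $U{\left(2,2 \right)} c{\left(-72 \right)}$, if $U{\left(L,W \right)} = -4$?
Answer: $63$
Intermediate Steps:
$c{\left(h \right)} = \frac{9}{4} + \frac{h}{4}$ ($c{\left(h \right)} = - \frac{-9 - h}{4} = \frac{9}{4} + \frac{h}{4}$)
$U{\left(2,2 \right)} c{\left(-72 \right)} = - 4 \left(\frac{9}{4} + \frac{1}{4} \left(-72\right)\right) = - 4 \left(\frac{9}{4} - 18\right) = \left(-4\right) \left(- \frac{63}{4}\right) = 63$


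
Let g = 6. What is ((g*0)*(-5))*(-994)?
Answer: 0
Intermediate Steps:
((g*0)*(-5))*(-994) = ((6*0)*(-5))*(-994) = (0*(-5))*(-994) = 0*(-994) = 0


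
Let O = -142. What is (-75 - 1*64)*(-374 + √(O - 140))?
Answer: 51986 - 139*I*√282 ≈ 51986.0 - 2334.2*I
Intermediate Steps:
(-75 - 1*64)*(-374 + √(O - 140)) = (-75 - 1*64)*(-374 + √(-142 - 140)) = (-75 - 64)*(-374 + √(-282)) = -139*(-374 + I*√282) = 51986 - 139*I*√282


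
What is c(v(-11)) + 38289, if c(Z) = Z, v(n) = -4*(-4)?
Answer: 38305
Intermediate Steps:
v(n) = 16
c(v(-11)) + 38289 = 16 + 38289 = 38305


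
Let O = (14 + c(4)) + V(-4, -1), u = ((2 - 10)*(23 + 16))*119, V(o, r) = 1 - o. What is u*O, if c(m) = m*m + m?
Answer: -1447992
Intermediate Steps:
c(m) = m + m² (c(m) = m² + m = m + m²)
u = -37128 (u = -8*39*119 = -312*119 = -37128)
O = 39 (O = (14 + 4*(1 + 4)) + (1 - 1*(-4)) = (14 + 4*5) + (1 + 4) = (14 + 20) + 5 = 34 + 5 = 39)
u*O = -37128*39 = -1447992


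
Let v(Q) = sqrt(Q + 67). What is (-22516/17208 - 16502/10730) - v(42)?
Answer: -1775551/623790 - sqrt(109) ≈ -13.287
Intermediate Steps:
v(Q) = sqrt(67 + Q)
(-22516/17208 - 16502/10730) - v(42) = (-22516/17208 - 16502/10730) - sqrt(67 + 42) = (-22516*1/17208 - 16502*1/10730) - sqrt(109) = (-5629/4302 - 223/145) - sqrt(109) = -1775551/623790 - sqrt(109)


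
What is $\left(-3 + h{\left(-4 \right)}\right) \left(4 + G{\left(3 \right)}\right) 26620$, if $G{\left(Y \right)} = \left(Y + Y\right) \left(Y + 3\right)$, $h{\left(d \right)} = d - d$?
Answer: $-3194400$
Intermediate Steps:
$h{\left(d \right)} = 0$
$G{\left(Y \right)} = 2 Y \left(3 + Y\right)$
$\left(-3 + h{\left(-4 \right)}\right) \left(4 + G{\left(3 \right)}\right) 26620 = \left(-3 + 0\right) \left(4 + 2 \cdot 3 \left(3 + 3\right)\right) 26620 = - 3 \left(4 + 2 \cdot 3 \cdot 6\right) 26620 = - 3 \left(4 + 36\right) 26620 = \left(-3\right) 40 \cdot 26620 = \left(-120\right) 26620 = -3194400$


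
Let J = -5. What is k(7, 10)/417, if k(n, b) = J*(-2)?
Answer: 10/417 ≈ 0.023981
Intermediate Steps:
k(n, b) = 10 (k(n, b) = -5*(-2) = 10)
k(7, 10)/417 = 10/417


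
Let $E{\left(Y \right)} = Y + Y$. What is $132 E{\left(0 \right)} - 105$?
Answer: $-105$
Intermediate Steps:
$E{\left(Y \right)} = 2 Y$
$132 E{\left(0 \right)} - 105 = 132 \cdot 2 \cdot 0 - 105 = 132 \cdot 0 - 105 = 0 - 105 = -105$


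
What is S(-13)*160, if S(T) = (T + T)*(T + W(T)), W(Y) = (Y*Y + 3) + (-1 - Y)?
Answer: -711360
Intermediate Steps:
W(Y) = 2 + Y² - Y (W(Y) = (Y² + 3) + (-1 - Y) = (3 + Y²) + (-1 - Y) = 2 + Y² - Y)
S(T) = 2*T*(2 + T²) (S(T) = (T + T)*(T + (2 + T² - T)) = (2*T)*(2 + T²) = 2*T*(2 + T²))
S(-13)*160 = (2*(-13)*(2 + (-13)²))*160 = (2*(-13)*(2 + 169))*160 = (2*(-13)*171)*160 = -4446*160 = -711360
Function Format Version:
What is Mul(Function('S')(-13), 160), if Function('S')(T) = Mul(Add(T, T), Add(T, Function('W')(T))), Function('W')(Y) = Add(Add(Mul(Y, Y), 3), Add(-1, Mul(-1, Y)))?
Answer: -711360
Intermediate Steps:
Function('W')(Y) = Add(2, Pow(Y, 2), Mul(-1, Y)) (Function('W')(Y) = Add(Add(Pow(Y, 2), 3), Add(-1, Mul(-1, Y))) = Add(Add(3, Pow(Y, 2)), Add(-1, Mul(-1, Y))) = Add(2, Pow(Y, 2), Mul(-1, Y)))
Function('S')(T) = Mul(2, T, Add(2, Pow(T, 2))) (Function('S')(T) = Mul(Add(T, T), Add(T, Add(2, Pow(T, 2), Mul(-1, T)))) = Mul(Mul(2, T), Add(2, Pow(T, 2))) = Mul(2, T, Add(2, Pow(T, 2))))
Mul(Function('S')(-13), 160) = Mul(Mul(2, -13, Add(2, Pow(-13, 2))), 160) = Mul(Mul(2, -13, Add(2, 169)), 160) = Mul(Mul(2, -13, 171), 160) = Mul(-4446, 160) = -711360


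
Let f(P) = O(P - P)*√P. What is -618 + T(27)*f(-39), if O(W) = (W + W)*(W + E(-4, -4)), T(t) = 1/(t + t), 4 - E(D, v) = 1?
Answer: -618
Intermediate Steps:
E(D, v) = 3 (E(D, v) = 4 - 1*1 = 4 - 1 = 3)
T(t) = 1/(2*t)
O(W) = 2*W*(3 + W) (O(W) = (W + W)*(W + 3) = (2*W)*(3 + W) = 2*W*(3 + W))
f(P) = 0 (f(P) = (2*(P - P)*(3 + (P - P)))*√P = (2*0*(3 + 0))*√P = (2*0*3)*√P = 0*√P = 0)
-618 + T(27)*f(-39) = -618 + ((½)/27)*0 = -618 + ((½)*(1/27))*0 = -618 + (1/54)*0 = -618 + 0 = -618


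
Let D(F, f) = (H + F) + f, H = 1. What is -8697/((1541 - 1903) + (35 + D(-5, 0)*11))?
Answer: 8697/371 ≈ 23.442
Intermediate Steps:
D(F, f) = 1 + F + f (D(F, f) = (1 + F) + f = 1 + F + f)
-8697/((1541 - 1903) + (35 + D(-5, 0)*11)) = -8697/((1541 - 1903) + (35 + (1 - 5 + 0)*11)) = -8697/(-362 + (35 - 4*11)) = -8697/(-362 + (35 - 44)) = -8697/(-362 - 9) = -8697/(-371) = -8697*(-1/371) = 8697/371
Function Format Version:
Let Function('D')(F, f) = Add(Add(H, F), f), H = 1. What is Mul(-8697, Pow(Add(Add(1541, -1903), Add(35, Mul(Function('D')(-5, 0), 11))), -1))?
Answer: Rational(8697, 371) ≈ 23.442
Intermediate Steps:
Function('D')(F, f) = Add(1, F, f) (Function('D')(F, f) = Add(Add(1, F), f) = Add(1, F, f))
Mul(-8697, Pow(Add(Add(1541, -1903), Add(35, Mul(Function('D')(-5, 0), 11))), -1)) = Mul(-8697, Pow(Add(Add(1541, -1903), Add(35, Mul(Add(1, -5, 0), 11))), -1)) = Mul(-8697, Pow(Add(-362, Add(35, Mul(-4, 11))), -1)) = Mul(-8697, Pow(Add(-362, Add(35, -44)), -1)) = Mul(-8697, Pow(Add(-362, -9), -1)) = Mul(-8697, Pow(-371, -1)) = Mul(-8697, Rational(-1, 371)) = Rational(8697, 371)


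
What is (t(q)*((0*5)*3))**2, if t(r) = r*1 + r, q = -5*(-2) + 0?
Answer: 0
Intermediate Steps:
q = 10 (q = 10 + 0 = 10)
t(r) = 2*r (t(r) = r + r = 2*r)
(t(q)*((0*5)*3))**2 = ((2*10)*((0*5)*3))**2 = (20*(0*3))**2 = (20*0)**2 = 0**2 = 0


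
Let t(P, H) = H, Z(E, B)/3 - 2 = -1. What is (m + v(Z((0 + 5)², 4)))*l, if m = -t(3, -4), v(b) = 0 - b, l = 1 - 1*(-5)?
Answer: 6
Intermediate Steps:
Z(E, B) = 3 (Z(E, B) = 6 + 3*(-1) = 6 - 3 = 3)
l = 6 (l = 1 + 5 = 6)
v(b) = -b
m = 4 (m = -1*(-4) = 4)
(m + v(Z((0 + 5)², 4)))*l = (4 - 1*3)*6 = (4 - 3)*6 = 1*6 = 6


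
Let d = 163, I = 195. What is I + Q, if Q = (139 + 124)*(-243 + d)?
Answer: -20845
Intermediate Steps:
Q = -21040 (Q = (139 + 124)*(-243 + 163) = 263*(-80) = -21040)
I + Q = 195 - 21040 = -20845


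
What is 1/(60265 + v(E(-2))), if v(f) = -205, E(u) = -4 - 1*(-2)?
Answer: 1/60060 ≈ 1.6650e-5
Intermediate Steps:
E(u) = -2 (E(u) = -4 + 2 = -2)
1/(60265 + v(E(-2))) = 1/(60265 - 205) = 1/60060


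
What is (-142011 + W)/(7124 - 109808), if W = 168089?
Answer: -13039/51342 ≈ -0.25396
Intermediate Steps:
(-142011 + W)/(7124 - 109808) = (-142011 + 168089)/(7124 - 109808) = 26078/(-102684) = 26078*(-1/102684) = -13039/51342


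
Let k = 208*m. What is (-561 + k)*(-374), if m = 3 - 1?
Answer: 54230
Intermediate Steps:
m = 2
k = 416 (k = 208*2 = 416)
(-561 + k)*(-374) = (-561 + 416)*(-374) = -145*(-374) = 54230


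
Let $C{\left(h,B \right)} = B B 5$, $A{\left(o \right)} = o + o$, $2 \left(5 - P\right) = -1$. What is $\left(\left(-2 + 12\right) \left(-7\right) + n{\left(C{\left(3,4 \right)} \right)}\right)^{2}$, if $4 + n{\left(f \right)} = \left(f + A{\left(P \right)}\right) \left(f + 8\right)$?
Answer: $62948356$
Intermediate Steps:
$P = \frac{11}{2}$ ($P = 5 - - \frac{1}{2} = 5 + \frac{1}{2} = \frac{11}{2} \approx 5.5$)
$A{\left(o \right)} = 2 o$
$C{\left(h,B \right)} = 5 B^{2}$ ($C{\left(h,B \right)} = B^{2} \cdot 5 = 5 B^{2}$)
$n{\left(f \right)} = -4 + \left(8 + f\right) \left(11 + f\right)$ ($n{\left(f \right)} = -4 + \left(f + 2 \cdot \frac{11}{2}\right) \left(f + 8\right) = -4 + \left(f + 11\right) \left(8 + f\right) = -4 + \left(11 + f\right) \left(8 + f\right) = -4 + \left(8 + f\right) \left(11 + f\right)$)
$\left(\left(-2 + 12\right) \left(-7\right) + n{\left(C{\left(3,4 \right)} \right)}\right)^{2} = \left(\left(-2 + 12\right) \left(-7\right) + \left(84 + \left(5 \cdot 4^{2}\right)^{2} + 19 \cdot 5 \cdot 4^{2}\right)\right)^{2} = \left(10 \left(-7\right) + \left(84 + \left(5 \cdot 16\right)^{2} + 19 \cdot 5 \cdot 16\right)\right)^{2} = \left(-70 + \left(84 + 80^{2} + 19 \cdot 80\right)\right)^{2} = \left(-70 + \left(84 + 6400 + 1520\right)\right)^{2} = \left(-70 + 8004\right)^{2} = 7934^{2} = 62948356$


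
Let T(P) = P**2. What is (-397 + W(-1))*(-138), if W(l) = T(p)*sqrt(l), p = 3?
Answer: 54786 - 1242*I ≈ 54786.0 - 1242.0*I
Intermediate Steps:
W(l) = 9*sqrt(l) (W(l) = 3**2*sqrt(l) = 9*sqrt(l))
(-397 + W(-1))*(-138) = (-397 + 9*sqrt(-1))*(-138) = (-397 + 9*I)*(-138) = 54786 - 1242*I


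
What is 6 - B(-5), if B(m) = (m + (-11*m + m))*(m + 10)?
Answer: -219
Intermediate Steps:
B(m) = -9*m*(10 + m) (B(m) = (m - 10*m)*(10 + m) = (-9*m)*(10 + m) = -9*m*(10 + m))
6 - B(-5) = 6 - (-9)*(-5)*(10 - 5) = 6 - (-9)*(-5)*5 = 6 - 1*225 = 6 - 225 = -219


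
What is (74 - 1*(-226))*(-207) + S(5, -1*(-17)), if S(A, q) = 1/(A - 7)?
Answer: -124201/2 ≈ -62101.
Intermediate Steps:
S(A, q) = 1/(-7 + A)
(74 - 1*(-226))*(-207) + S(5, -1*(-17)) = (74 - 1*(-226))*(-207) + 1/(-7 + 5) = (74 + 226)*(-207) + 1/(-2) = 300*(-207) - ½ = -62100 - ½ = -124201/2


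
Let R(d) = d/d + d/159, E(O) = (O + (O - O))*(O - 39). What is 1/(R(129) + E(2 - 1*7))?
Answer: 53/11756 ≈ 0.0045083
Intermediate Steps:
E(O) = O*(-39 + O) (E(O) = (O + 0)*(-39 + O) = O*(-39 + O))
R(d) = 1 + d/159 (R(d) = 1 + d*(1/159) = 1 + d/159)
1/(R(129) + E(2 - 1*7)) = 1/((1 + (1/159)*129) + (2 - 1*7)*(-39 + (2 - 1*7))) = 1/((1 + 43/53) + (2 - 7)*(-39 + (2 - 7))) = 1/(96/53 - 5*(-39 - 5)) = 1/(96/53 - 5*(-44)) = 1/(96/53 + 220) = 1/(11756/53) = 53/11756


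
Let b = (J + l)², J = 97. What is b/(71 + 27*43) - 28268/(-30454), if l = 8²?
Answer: 58873165/2679952 ≈ 21.968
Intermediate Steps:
l = 64
b = 25921 (b = (97 + 64)² = 161² = 25921)
b/(71 + 27*43) - 28268/(-30454) = 25921/(71 + 27*43) - 28268/(-30454) = 25921/(71 + 1161) - 28268*(-1/30454) = 25921/1232 + 14134/15227 = 25921*(1/1232) + 14134/15227 = 3703/176 + 14134/15227 = 58873165/2679952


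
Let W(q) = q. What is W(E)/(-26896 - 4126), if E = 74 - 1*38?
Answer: -18/15511 ≈ -0.0011605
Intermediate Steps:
E = 36 (E = 74 - 38 = 36)
W(E)/(-26896 - 4126) = 36/(-26896 - 4126) = 36/(-31022) = 36*(-1/31022) = -18/15511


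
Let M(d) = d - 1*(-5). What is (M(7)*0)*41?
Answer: 0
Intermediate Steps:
M(d) = 5 + d (M(d) = d + 5 = 5 + d)
(M(7)*0)*41 = ((5 + 7)*0)*41 = (12*0)*41 = 0*41 = 0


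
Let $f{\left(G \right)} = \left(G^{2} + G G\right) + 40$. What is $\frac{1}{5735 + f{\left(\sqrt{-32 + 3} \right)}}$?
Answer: $\frac{1}{5717} \approx 0.00017492$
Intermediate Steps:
$f{\left(G \right)} = 40 + 2 G^{2}$ ($f{\left(G \right)} = \left(G^{2} + G^{2}\right) + 40 = 2 G^{2} + 40 = 40 + 2 G^{2}$)
$\frac{1}{5735 + f{\left(\sqrt{-32 + 3} \right)}} = \frac{1}{5735 + \left(40 + 2 \left(\sqrt{-32 + 3}\right)^{2}\right)} = \frac{1}{5735 + \left(40 + 2 \left(\sqrt{-29}\right)^{2}\right)} = \frac{1}{5735 + \left(40 + 2 \left(i \sqrt{29}\right)^{2}\right)} = \frac{1}{5735 + \left(40 + 2 \left(-29\right)\right)} = \frac{1}{5735 + \left(40 - 58\right)} = \frac{1}{5735 - 18} = \frac{1}{5717}$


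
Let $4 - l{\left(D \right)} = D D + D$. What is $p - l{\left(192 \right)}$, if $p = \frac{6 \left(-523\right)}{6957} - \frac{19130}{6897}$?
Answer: $\frac{65840378856}{1777127} \approx 37049.0$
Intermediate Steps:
$l{\left(D \right)} = 4 - D - D^{2}$ ($l{\left(D \right)} = 4 - \left(D D + D\right) = 4 - \left(D^{2} + D\right) = 4 - \left(D + D^{2}\right) = 4 - D - D^{2}$)
$p = - \frac{5730748}{1777127}$ ($p = \left(-3138\right) \frac{1}{6957} - \frac{19130}{6897} = - \frac{1046}{2319} - \frac{19130}{6897} = - \frac{5730748}{1777127} \approx -3.2247$)
$p - l{\left(192 \right)} = - \frac{5730748}{1777127} - \left(4 - 192 - 192^{2}\right) = - \frac{5730748}{1777127} - \left(4 - 192 - 36864\right) = - \frac{5730748}{1777127} - -37052 = - \frac{5730748}{1777127} + 37052 = \frac{65840378856}{1777127}$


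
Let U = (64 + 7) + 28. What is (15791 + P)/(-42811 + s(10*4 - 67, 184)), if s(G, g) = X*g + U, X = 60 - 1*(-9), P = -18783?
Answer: 187/1876 ≈ 0.099680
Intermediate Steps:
X = 69 (X = 60 + 9 = 69)
U = 99 (U = 71 + 28 = 99)
s(G, g) = 99 + 69*g (s(G, g) = 69*g + 99 = 99 + 69*g)
(15791 + P)/(-42811 + s(10*4 - 67, 184)) = (15791 - 18783)/(-42811 + (99 + 69*184)) = -2992/(-42811 + (99 + 12696)) = -2992/(-42811 + 12795) = -2992/(-30016) = -2992*(-1/30016) = 187/1876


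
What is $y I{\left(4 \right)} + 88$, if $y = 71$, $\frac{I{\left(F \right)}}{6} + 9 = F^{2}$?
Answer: $3070$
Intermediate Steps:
$I{\left(F \right)} = -54 + 6 F^{2}$
$y I{\left(4 \right)} + 88 = 71 \left(-54 + 6 \cdot 4^{2}\right) + 88 = 71 \left(-54 + 6 \cdot 16\right) + 88 = 71 \left(-54 + 96\right) + 88 = 71 \cdot 42 + 88 = 2982 + 88 = 3070$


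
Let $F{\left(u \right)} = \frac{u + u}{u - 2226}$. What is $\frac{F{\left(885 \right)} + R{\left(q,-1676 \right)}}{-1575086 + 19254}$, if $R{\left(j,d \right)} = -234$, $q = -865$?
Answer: $\frac{26297}{173864226} \approx 0.00015125$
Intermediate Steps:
$F{\left(u \right)} = \frac{2 u}{-2226 + u}$
$\frac{F{\left(885 \right)} + R{\left(q,-1676 \right)}}{-1575086 + 19254} = \frac{2 \cdot 885 \frac{1}{-2226 + 885} - 234}{-1575086 + 19254} = \frac{2 \cdot 885 \frac{1}{-1341} - 234}{-1555832} = \left(2 \cdot 885 \left(- \frac{1}{1341}\right) - 234\right) \left(- \frac{1}{1555832}\right) = \left(- \frac{590}{447} - 234\right) \left(- \frac{1}{1555832}\right) = \left(- \frac{105188}{447}\right) \left(- \frac{1}{1555832}\right) = \frac{26297}{173864226}$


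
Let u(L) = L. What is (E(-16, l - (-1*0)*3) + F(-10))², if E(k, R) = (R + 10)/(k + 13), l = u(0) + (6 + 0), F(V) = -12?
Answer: 2704/9 ≈ 300.44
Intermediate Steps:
l = 6 (l = 0 + (6 + 0) = 0 + 6 = 6)
E(k, R) = (10 + R)/(13 + k)
(E(-16, l - (-1*0)*3) + F(-10))² = ((10 + (6 - (-1*0)*3))/(13 - 16) - 12)² = ((10 + (6 - 0*3))/(-3) - 12)² = (-(10 + (6 - 1*0))/3 - 12)² = (-(10 + (6 + 0))/3 - 12)² = (-(10 + 6)/3 - 12)² = (-⅓*16 - 12)² = (-16/3 - 12)² = (-52/3)² = 2704/9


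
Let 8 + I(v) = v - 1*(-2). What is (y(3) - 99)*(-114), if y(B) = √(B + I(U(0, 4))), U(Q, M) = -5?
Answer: 11286 - 228*I*√2 ≈ 11286.0 - 322.44*I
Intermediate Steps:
I(v) = -6 + v (I(v) = -8 + (v - 1*(-2)) = -8 + (v + 2) = -8 + (2 + v) = -6 + v)
y(B) = √(-11 + B) (y(B) = √(B + (-6 - 5)) = √(B - 11) = √(-11 + B))
(y(3) - 99)*(-114) = (√(-11 + 3) - 99)*(-114) = (√(-8) - 99)*(-114) = (2*I*√2 - 99)*(-114) = (-99 + 2*I*√2)*(-114) = 11286 - 228*I*√2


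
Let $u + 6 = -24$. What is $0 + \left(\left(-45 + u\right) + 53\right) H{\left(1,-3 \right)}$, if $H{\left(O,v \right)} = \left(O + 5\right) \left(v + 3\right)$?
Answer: $0$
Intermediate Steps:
$H{\left(O,v \right)} = \left(3 + v\right) \left(5 + O\right)$ ($H{\left(O,v \right)} = \left(5 + O\right) \left(3 + v\right) = \left(3 + v\right) \left(5 + O\right)$)
$u = -30$ ($u = -6 - 24 = -30$)
$0 + \left(\left(-45 + u\right) + 53\right) H{\left(1,-3 \right)} = 0 + \left(\left(-45 - 30\right) + 53\right) \left(15 + 3 \cdot 1 + 5 \left(-3\right) + 1 \left(-3\right)\right) = 0 + \left(-75 + 53\right) \left(15 + 3 - 15 - 3\right) = 0 - 0 = 0 + 0 = 0$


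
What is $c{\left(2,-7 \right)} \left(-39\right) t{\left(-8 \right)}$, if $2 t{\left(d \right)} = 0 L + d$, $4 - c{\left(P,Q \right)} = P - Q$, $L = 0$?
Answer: $-780$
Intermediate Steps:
$c{\left(P,Q \right)} = 4 + Q - P$ ($c{\left(P,Q \right)} = 4 - \left(P - Q\right) = 4 + Q - P$)
$t{\left(d \right)} = \frac{d}{2}$ ($t{\left(d \right)} = \frac{0 \cdot 0 + d}{2} = \frac{0 + d}{2} = \frac{d}{2}$)
$c{\left(2,-7 \right)} \left(-39\right) t{\left(-8 \right)} = \left(4 - 7 - 2\right) \left(-39\right) \frac{1}{2} \left(-8\right) = \left(4 - 7 - 2\right) \left(-39\right) \left(-4\right) = \left(-5\right) \left(-39\right) \left(-4\right) = 195 \left(-4\right) = -780$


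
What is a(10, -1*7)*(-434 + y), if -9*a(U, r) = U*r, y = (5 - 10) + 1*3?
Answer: -30520/9 ≈ -3391.1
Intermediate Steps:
y = -2 (y = -5 + 3 = -2)
a(U, r) = -U*r/9
a(10, -1*7)*(-434 + y) = (-⅑*10*(-1*7))*(-434 - 2) = -⅑*10*(-7)*(-436) = (70/9)*(-436) = -30520/9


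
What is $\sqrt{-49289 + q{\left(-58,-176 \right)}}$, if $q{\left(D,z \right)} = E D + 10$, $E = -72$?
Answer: $i \sqrt{45103} \approx 212.37 i$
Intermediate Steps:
$q{\left(D,z \right)} = 10 - 72 D$ ($q{\left(D,z \right)} = - 72 D + 10 = 10 - 72 D$)
$\sqrt{-49289 + q{\left(-58,-176 \right)}} = \sqrt{-49289 + \left(10 - -4176\right)} = \sqrt{-49289 + \left(10 + 4176\right)} = \sqrt{-49289 + 4186} = \sqrt{-45103} = i \sqrt{45103}$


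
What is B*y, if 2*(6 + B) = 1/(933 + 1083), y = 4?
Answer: -24191/1008 ≈ -23.999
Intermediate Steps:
B = -24191/4032 (B = -6 + 1/(2*(933 + 1083)) = -6 + (1/2)/2016 = -6 + (1/2)*(1/2016) = -6 + 1/4032 = -24191/4032 ≈ -5.9997)
B*y = -24191/4032*4 = -24191/1008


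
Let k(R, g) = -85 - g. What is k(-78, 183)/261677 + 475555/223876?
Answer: 124381806967/58583200052 ≈ 2.1232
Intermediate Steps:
k(-78, 183)/261677 + 475555/223876 = (-85 - 1*183)/261677 + 475555/223876 = (-85 - 183)*(1/261677) + 475555*(1/223876) = -268*1/261677 + 475555/223876 = -268/261677 + 475555/223876 = 124381806967/58583200052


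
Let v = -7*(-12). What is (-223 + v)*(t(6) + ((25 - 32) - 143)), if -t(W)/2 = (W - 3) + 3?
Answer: 22518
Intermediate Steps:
t(W) = -2*W (t(W) = -2*((W - 3) + 3) = -2*((-3 + W) + 3) = -2*W)
v = 84
(-223 + v)*(t(6) + ((25 - 32) - 143)) = (-223 + 84)*(-2*6 + ((25 - 32) - 143)) = -139*(-12 + (-7 - 143)) = -139*(-12 - 150) = -139*(-162) = 22518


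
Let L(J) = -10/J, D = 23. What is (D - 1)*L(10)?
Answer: -22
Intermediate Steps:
(D - 1)*L(10) = (23 - 1)*(-10/10) = 22*(-10*1/10) = 22*(-1) = -22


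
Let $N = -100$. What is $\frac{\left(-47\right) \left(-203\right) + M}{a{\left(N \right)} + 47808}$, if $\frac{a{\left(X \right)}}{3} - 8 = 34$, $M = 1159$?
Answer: $\frac{5350}{23967} \approx 0.22322$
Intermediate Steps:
$a{\left(X \right)} = 126$ ($a{\left(X \right)} = 24 + 3 \cdot 34 = 24 + 102 = 126$)
$\frac{\left(-47\right) \left(-203\right) + M}{a{\left(N \right)} + 47808} = \frac{\left(-47\right) \left(-203\right) + 1159}{126 + 47808} = \frac{9541 + 1159}{47934} = 10700 \cdot \frac{1}{47934} = \frac{5350}{23967}$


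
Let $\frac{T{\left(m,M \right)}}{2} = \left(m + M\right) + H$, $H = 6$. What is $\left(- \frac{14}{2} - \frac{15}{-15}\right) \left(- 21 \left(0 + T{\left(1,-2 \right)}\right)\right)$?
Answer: $1260$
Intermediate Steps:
$T{\left(m,M \right)} = 12 + 2 M + 2 m$ ($T{\left(m,M \right)} = 2 \left(\left(m + M\right) + 6\right) = 2 \left(\left(M + m\right) + 6\right) = 2 \left(6 + M + m\right) = 12 + 2 M + 2 m$)
$\left(- \frac{14}{2} - \frac{15}{-15}\right) \left(- 21 \left(0 + T{\left(1,-2 \right)}\right)\right) = \left(- \frac{14}{2} - \frac{15}{-15}\right) \left(- 21 \left(0 + \left(12 + 2 \left(-2\right) + 2 \cdot 1\right)\right)\right) = \left(\left(-14\right) \frac{1}{2} - -1\right) \left(- 21 \left(0 + \left(12 - 4 + 2\right)\right)\right) = \left(-7 + 1\right) \left(- 21 \left(0 + 10\right)\right) = - 6 \left(\left(-21\right) 10\right) = \left(-6\right) \left(-210\right) = 1260$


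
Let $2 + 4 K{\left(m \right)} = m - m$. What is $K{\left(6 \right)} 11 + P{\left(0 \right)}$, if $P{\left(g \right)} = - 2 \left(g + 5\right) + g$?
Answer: $- \frac{31}{2} \approx -15.5$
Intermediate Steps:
$K{\left(m \right)} = - \frac{1}{2}$ ($K{\left(m \right)} = - \frac{1}{2} + \frac{m - m}{4} = - \frac{1}{2} + \frac{1}{4} \cdot 0 = - \frac{1}{2} + 0 = - \frac{1}{2}$)
$P{\left(g \right)} = -10 - g$ ($P{\left(g \right)} = - 2 \left(5 + g\right) + g = \left(-10 - 2 g\right) + g = -10 - g$)
$K{\left(6 \right)} 11 + P{\left(0 \right)} = \left(- \frac{1}{2}\right) 11 - 10 = - \frac{11}{2} + \left(-10 + 0\right) = - \frac{11}{2} - 10 = - \frac{31}{2}$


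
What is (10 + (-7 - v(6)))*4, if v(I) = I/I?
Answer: 8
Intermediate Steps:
v(I) = 1
(10 + (-7 - v(6)))*4 = (10 + (-7 - 1*1))*4 = (10 + (-7 - 1))*4 = (10 - 8)*4 = 2*4 = 8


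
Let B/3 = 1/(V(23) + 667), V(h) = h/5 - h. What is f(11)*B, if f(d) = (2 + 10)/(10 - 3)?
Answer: 60/7567 ≈ 0.0079292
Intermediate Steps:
V(h) = -4*h/5 (V(h) = h*(⅕) - h = h/5 - h = -4*h/5)
B = 5/1081 (B = 3/(-⅘*23 + 667) = 3/(-92/5 + 667) = 3/(3243/5) = 3*(5/3243) = 5/1081 ≈ 0.0046254)
f(d) = 12/7
f(11)*B = (12/7)*(5/1081) = 60/7567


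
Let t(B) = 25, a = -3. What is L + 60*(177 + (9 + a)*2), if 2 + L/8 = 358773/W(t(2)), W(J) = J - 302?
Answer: 266564/277 ≈ 962.33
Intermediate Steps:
W(J) = -302 + J
L = -2874616/277 (L = -16 + 8*(358773/(-302 + 25)) = -16 + 8*(358773/(-277)) = -16 + 8*(358773*(-1/277)) = -16 + 8*(-358773/277) = -16 - 2870184/277 = -2874616/277 ≈ -10378.)
L + 60*(177 + (9 + a)*2) = -2874616/277 + 60*(177 + (9 - 3)*2) = -2874616/277 + 60*(177 + 6*2) = -2874616/277 + 60*(177 + 12) = -2874616/277 + 60*189 = -2874616/277 + 11340 = 266564/277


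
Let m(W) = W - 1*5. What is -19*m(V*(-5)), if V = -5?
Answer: -380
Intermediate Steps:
m(W) = -5 + W (m(W) = W - 5 = -5 + W)
-19*m(V*(-5)) = -19*(-5 - 5*(-5)) = -19*(-5 + 25) = -19*20 = -380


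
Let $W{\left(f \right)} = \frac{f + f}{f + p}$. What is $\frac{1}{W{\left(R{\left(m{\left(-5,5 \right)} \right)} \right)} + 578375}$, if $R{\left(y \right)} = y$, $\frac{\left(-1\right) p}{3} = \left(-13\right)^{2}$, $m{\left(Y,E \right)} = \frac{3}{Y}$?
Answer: $\frac{423}{244652626} \approx 1.729 \cdot 10^{-6}$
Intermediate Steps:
$p = -507$ ($p = - 3 \left(-13\right)^{2} = \left(-3\right) 169 = -507$)
$W{\left(f \right)} = \frac{2 f}{-507 + f}$ ($W{\left(f \right)} = \frac{f + f}{f - 507} = \frac{2 f}{-507 + f}$)
$\frac{1}{W{\left(R{\left(m{\left(-5,5 \right)} \right)} \right)} + 578375} = \frac{1}{\frac{2 \frac{3}{-5}}{-507 + \frac{3}{-5}} + 578375} = \frac{1}{\frac{2 \cdot 3 \left(- \frac{1}{5}\right)}{-507 + 3 \left(- \frac{1}{5}\right)} + 578375} = \frac{1}{2 \left(- \frac{3}{5}\right) \frac{1}{-507 - \frac{3}{5}} + 578375} = \frac{1}{2 \left(- \frac{3}{5}\right) \frac{1}{- \frac{2538}{5}} + 578375} = \frac{1}{2 \left(- \frac{3}{5}\right) \left(- \frac{5}{2538}\right) + 578375} = \frac{1}{\frac{1}{423} + 578375} = \frac{1}{\frac{244652626}{423}} = \frac{423}{244652626}$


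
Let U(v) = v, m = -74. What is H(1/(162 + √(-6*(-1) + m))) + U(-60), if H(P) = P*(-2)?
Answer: (-60*√17 + 4861*I)/(√17 - 81*I) ≈ -60.012 + 0.0006268*I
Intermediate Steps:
H(P) = -2*P
H(1/(162 + √(-6*(-1) + m))) + U(-60) = -2/(162 + √(-6*(-1) - 74)) - 60 = -2/(162 + √(6 - 74)) - 60 = -2/(162 + √(-68)) - 60 = -2/(162 + 2*I*√17) - 60 = -60 - 2/(162 + 2*I*√17)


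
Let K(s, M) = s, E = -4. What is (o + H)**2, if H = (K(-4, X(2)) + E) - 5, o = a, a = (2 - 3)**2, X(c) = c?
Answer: 144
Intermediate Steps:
a = 1 (a = (-1)**2 = 1)
o = 1
H = -13 (H = (-4 - 4) - 5 = -8 - 5 = -13)
(o + H)**2 = (1 - 13)**2 = (-12)**2 = 144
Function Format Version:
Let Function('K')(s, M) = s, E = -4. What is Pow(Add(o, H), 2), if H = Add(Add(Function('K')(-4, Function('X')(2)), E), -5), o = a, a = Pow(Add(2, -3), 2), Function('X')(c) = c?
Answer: 144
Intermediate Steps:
a = 1 (a = Pow(-1, 2) = 1)
o = 1
H = -13 (H = Add(Add(-4, -4), -5) = Add(-8, -5) = -13)
Pow(Add(o, H), 2) = Pow(Add(1, -13), 2) = Pow(-12, 2) = 144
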